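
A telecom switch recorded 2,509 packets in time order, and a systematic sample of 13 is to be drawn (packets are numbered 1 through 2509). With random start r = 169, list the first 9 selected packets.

169, 362, 555, 748, 941, 1134, 1327, 1520, 1713

k = N/n = 2509/13 = 193
packet 1: 169
packet 2: 169 + 193 = 362
packet 3: 362 + 193 = 555
packet 4: 555 + 193 = 748
packet 5: 748 + 193 = 941
packet 6: 941 + 193 = 1134
packet 7: 1134 + 193 = 1327
packet 8: 1327 + 193 = 1520
packet 9: 1520 + 193 = 1713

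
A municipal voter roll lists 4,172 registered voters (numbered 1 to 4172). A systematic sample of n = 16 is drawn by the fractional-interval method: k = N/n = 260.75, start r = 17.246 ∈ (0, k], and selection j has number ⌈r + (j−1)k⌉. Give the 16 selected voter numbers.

18, 278, 539, 800, 1061, 1321, 1582, 1843, 2104, 2364, 2625, 2886, 3147, 3407, 3668, 3929

j=1: r + 0k = 17.246 → ⌈·⌉ = 18
j=2: r + 1k = 277.996 → ⌈·⌉ = 278
j=3: r + 2k = 538.746 → ⌈·⌉ = 539
j=4: r + 3k = 799.496 → ⌈·⌉ = 800
j=5: r + 4k = 1060.246 → ⌈·⌉ = 1061
j=6: r + 5k = 1320.996 → ⌈·⌉ = 1321
j=7: r + 6k = 1581.746 → ⌈·⌉ = 1582
j=8: r + 7k = 1842.496 → ⌈·⌉ = 1843
j=9: r + 8k = 2103.246 → ⌈·⌉ = 2104
j=10: r + 9k = 2363.996 → ⌈·⌉ = 2364
j=11: r + 10k = 2624.746 → ⌈·⌉ = 2625
j=12: r + 11k = 2885.496 → ⌈·⌉ = 2886
j=13: r + 12k = 3146.246 → ⌈·⌉ = 3147
j=14: r + 13k = 3406.996 → ⌈·⌉ = 3407
j=15: r + 14k = 3667.746 → ⌈·⌉ = 3668
j=16: r + 15k = 3928.496 → ⌈·⌉ = 3929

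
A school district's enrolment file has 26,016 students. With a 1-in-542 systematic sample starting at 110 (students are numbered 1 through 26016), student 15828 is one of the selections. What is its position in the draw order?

k = 542
position = (15828 − 110)/542 + 1 = 15718/542 + 1 = 29 + 1 = 30

30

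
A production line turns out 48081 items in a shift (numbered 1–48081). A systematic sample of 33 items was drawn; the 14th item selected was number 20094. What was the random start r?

1153

k = 48081/33 = 1457
r = 20094 − (14−1)×1457 = 20094 − 18941 = 1153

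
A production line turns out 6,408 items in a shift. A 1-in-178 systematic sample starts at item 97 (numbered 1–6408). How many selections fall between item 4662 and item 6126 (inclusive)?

8

k = 178
First selection ≥ 4662: 97 + ⌈(4662−97)/178⌉·178 = 97 + 26×178 = 4725
Last selection ≤ 6126: 97 + ⌊(6126−97)/178⌋·178 = 97 + 33×178 = 5971
Count = 33 − 26 + 1 = 8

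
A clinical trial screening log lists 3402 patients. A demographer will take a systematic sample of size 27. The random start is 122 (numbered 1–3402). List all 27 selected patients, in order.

k = N/n = 3402/27 = 126
patient 1: 122
patient 2: 122 + 126 = 248
patient 3: 248 + 126 = 374
patient 4: 374 + 126 = 500
patient 5: 500 + 126 = 626
patient 6: 626 + 126 = 752
patient 7: 752 + 126 = 878
patient 8: 878 + 126 = 1004
patient 9: 1004 + 126 = 1130
patient 10: 1130 + 126 = 1256
patient 11: 1256 + 126 = 1382
patient 12: 1382 + 126 = 1508
patient 13: 1508 + 126 = 1634
patient 14: 1634 + 126 = 1760
patient 15: 1760 + 126 = 1886
patient 16: 1886 + 126 = 2012
patient 17: 2012 + 126 = 2138
patient 18: 2138 + 126 = 2264
patient 19: 2264 + 126 = 2390
patient 20: 2390 + 126 = 2516
patient 21: 2516 + 126 = 2642
patient 22: 2642 + 126 = 2768
patient 23: 2768 + 126 = 2894
patient 24: 2894 + 126 = 3020
patient 25: 3020 + 126 = 3146
patient 26: 3146 + 126 = 3272
patient 27: 3272 + 126 = 3398

122, 248, 374, 500, 626, 752, 878, 1004, 1130, 1256, 1382, 1508, 1634, 1760, 1886, 2012, 2138, 2264, 2390, 2516, 2642, 2768, 2894, 3020, 3146, 3272, 3398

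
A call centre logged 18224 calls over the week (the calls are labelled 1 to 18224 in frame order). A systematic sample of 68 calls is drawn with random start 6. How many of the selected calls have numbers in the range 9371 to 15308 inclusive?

23

k = 18224/68 = 268
First selection ≥ 9371: 6 + ⌈(9371−6)/268⌉·268 = 6 + 35×268 = 9386
Last selection ≤ 15308: 6 + ⌊(15308−6)/268⌋·268 = 6 + 57×268 = 15282
Count = 57 − 35 + 1 = 23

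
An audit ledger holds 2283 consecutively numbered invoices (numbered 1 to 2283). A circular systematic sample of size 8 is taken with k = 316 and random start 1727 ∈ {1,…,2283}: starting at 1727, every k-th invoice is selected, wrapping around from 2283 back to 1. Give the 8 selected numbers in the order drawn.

Selection 1: 1727
Selection 2: 1727 + 316 = 2043
Selection 3: 2043 + 316 = 2359 → 2359 − 2283 = 76
Selection 4: 76 + 316 = 392
Selection 5: 392 + 316 = 708
Selection 6: 708 + 316 = 1024
Selection 7: 1024 + 316 = 1340
Selection 8: 1340 + 316 = 1656

1727, 2043, 76, 392, 708, 1024, 1340, 1656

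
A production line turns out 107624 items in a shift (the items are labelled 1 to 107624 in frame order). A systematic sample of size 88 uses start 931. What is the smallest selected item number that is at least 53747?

k = 107624/88 = 1223
Steps past start: ⌈(53747 − 931)/1223⌉ = ⌈52816/1223⌉ = 44
Selected item: 931 + 44×1223 = 54743

54743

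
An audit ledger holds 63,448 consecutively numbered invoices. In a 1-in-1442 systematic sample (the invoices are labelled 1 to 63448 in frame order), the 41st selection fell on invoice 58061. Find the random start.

381

k = 1442
r = 58061 − (41−1)×1442 = 58061 − 57680 = 381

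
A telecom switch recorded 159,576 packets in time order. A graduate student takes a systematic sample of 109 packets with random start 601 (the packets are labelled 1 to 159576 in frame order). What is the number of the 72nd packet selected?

104545

k = 159576/109 = 1464
72nd selection = r + (72−1)·k = 601 + 71×1464 = 601 + 103944 = 104545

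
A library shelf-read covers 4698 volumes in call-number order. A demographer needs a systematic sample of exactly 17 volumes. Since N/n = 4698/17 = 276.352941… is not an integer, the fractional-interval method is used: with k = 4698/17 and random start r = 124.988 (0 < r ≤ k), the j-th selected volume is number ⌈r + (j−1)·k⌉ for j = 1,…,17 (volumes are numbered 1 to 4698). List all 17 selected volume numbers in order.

125, 402, 678, 955, 1231, 1507, 1784, 2060, 2336, 2613, 2889, 3165, 3442, 3718, 3994, 4271, 4547

j=1: r + 0k = 124.988 → ⌈·⌉ = 125
j=2: r + 1k = 401.340941… → ⌈·⌉ = 402
j=3: r + 2k = 677.693882… → ⌈·⌉ = 678
j=4: r + 3k = 954.046823… → ⌈·⌉ = 955
j=5: r + 4k = 1230.399764… → ⌈·⌉ = 1231
j=6: r + 5k = 1506.752705… → ⌈·⌉ = 1507
j=7: r + 6k = 1783.105647… → ⌈·⌉ = 1784
j=8: r + 7k = 2059.458588… → ⌈·⌉ = 2060
j=9: r + 8k = 2335.811529… → ⌈·⌉ = 2336
j=10: r + 9k = 2612.164470… → ⌈·⌉ = 2613
j=11: r + 10k = 2888.517411… → ⌈·⌉ = 2889
j=12: r + 11k = 3164.870352… → ⌈·⌉ = 3165
j=13: r + 12k = 3441.223294… → ⌈·⌉ = 3442
j=14: r + 13k = 3717.576235… → ⌈·⌉ = 3718
j=15: r + 14k = 3993.929176… → ⌈·⌉ = 3994
j=16: r + 15k = 4270.282117… → ⌈·⌉ = 4271
j=17: r + 16k = 4546.635058… → ⌈·⌉ = 4547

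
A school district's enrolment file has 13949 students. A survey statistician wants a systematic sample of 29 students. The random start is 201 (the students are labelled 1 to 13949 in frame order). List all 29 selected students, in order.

k = N/n = 13949/29 = 481
student 1: 201
student 2: 201 + 481 = 682
student 3: 682 + 481 = 1163
student 4: 1163 + 481 = 1644
student 5: 1644 + 481 = 2125
student 6: 2125 + 481 = 2606
student 7: 2606 + 481 = 3087
student 8: 3087 + 481 = 3568
student 9: 3568 + 481 = 4049
student 10: 4049 + 481 = 4530
student 11: 4530 + 481 = 5011
student 12: 5011 + 481 = 5492
student 13: 5492 + 481 = 5973
student 14: 5973 + 481 = 6454
student 15: 6454 + 481 = 6935
student 16: 6935 + 481 = 7416
student 17: 7416 + 481 = 7897
student 18: 7897 + 481 = 8378
student 19: 8378 + 481 = 8859
student 20: 8859 + 481 = 9340
student 21: 9340 + 481 = 9821
student 22: 9821 + 481 = 10302
student 23: 10302 + 481 = 10783
student 24: 10783 + 481 = 11264
student 25: 11264 + 481 = 11745
student 26: 11745 + 481 = 12226
student 27: 12226 + 481 = 12707
student 28: 12707 + 481 = 13188
student 29: 13188 + 481 = 13669

201, 682, 1163, 1644, 2125, 2606, 3087, 3568, 4049, 4530, 5011, 5492, 5973, 6454, 6935, 7416, 7897, 8378, 8859, 9340, 9821, 10302, 10783, 11264, 11745, 12226, 12707, 13188, 13669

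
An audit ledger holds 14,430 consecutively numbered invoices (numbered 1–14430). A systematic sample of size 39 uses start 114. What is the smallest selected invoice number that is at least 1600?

k = 14430/39 = 370
Steps past start: ⌈(1600 − 114)/370⌉ = ⌈1486/370⌉ = 5
Selected invoice: 114 + 5×370 = 1964

1964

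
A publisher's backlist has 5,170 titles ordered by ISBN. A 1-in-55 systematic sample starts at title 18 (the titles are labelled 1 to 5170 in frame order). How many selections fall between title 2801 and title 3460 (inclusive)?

12

k = 55
First selection ≥ 2801: 18 + ⌈(2801−18)/55⌉·55 = 18 + 51×55 = 2823
Last selection ≤ 3460: 18 + ⌊(3460−18)/55⌋·55 = 18 + 62×55 = 3428
Count = 62 − 51 + 1 = 12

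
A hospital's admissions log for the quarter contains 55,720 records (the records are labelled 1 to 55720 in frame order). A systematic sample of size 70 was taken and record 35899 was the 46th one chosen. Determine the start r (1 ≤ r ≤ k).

79

k = 55720/70 = 796
r = 35899 − (46−1)×796 = 35899 − 35820 = 79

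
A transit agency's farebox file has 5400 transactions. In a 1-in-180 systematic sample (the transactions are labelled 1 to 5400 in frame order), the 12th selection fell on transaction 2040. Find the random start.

k = 180
r = 2040 − (12−1)×180 = 2040 − 1980 = 60

60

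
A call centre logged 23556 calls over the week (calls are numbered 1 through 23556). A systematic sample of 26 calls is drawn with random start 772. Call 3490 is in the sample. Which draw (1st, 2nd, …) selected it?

4

k = 23556/26 = 906
position = (3490 − 772)/906 + 1 = 2718/906 + 1 = 3 + 1 = 4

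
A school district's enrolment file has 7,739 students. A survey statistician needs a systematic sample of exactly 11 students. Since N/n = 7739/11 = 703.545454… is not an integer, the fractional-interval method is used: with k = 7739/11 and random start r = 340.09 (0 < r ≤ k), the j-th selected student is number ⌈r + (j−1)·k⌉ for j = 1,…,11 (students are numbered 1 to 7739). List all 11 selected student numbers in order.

341, 1044, 1748, 2451, 3155, 3858, 4562, 5265, 5969, 6672, 7376

j=1: r + 0k = 340.09 → ⌈·⌉ = 341
j=2: r + 1k = 1043.635454… → ⌈·⌉ = 1044
j=3: r + 2k = 1747.180909… → ⌈·⌉ = 1748
j=4: r + 3k = 2450.726363… → ⌈·⌉ = 2451
j=5: r + 4k = 3154.271818… → ⌈·⌉ = 3155
j=6: r + 5k = 3857.817272… → ⌈·⌉ = 3858
j=7: r + 6k = 4561.362727… → ⌈·⌉ = 4562
j=8: r + 7k = 5264.908181… → ⌈·⌉ = 5265
j=9: r + 8k = 5968.453636… → ⌈·⌉ = 5969
j=10: r + 9k = 6671.999090… → ⌈·⌉ = 6672
j=11: r + 10k = 7375.544545… → ⌈·⌉ = 7376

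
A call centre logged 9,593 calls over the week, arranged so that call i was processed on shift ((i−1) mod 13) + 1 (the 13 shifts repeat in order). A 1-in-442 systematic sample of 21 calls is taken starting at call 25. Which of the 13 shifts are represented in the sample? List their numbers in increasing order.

Consecutive selections differ by k = 442, so their shift numbers differ by 442 mod 13 = 0.
gcd(442, 13) = 13, so the sample visits 13/13 = 1 distinct residues mod 13.
Start 25 is shift 12; the shifts hit are 12.

12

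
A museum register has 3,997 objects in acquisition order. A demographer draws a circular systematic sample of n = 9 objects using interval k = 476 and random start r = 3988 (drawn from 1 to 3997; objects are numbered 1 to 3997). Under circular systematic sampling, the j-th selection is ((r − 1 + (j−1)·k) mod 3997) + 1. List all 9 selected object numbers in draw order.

3988, 467, 943, 1419, 1895, 2371, 2847, 3323, 3799

Selection 1: 3988
Selection 2: 3988 + 476 = 4464 → 4464 − 3997 = 467
Selection 3: 467 + 476 = 943
Selection 4: 943 + 476 = 1419
Selection 5: 1419 + 476 = 1895
Selection 6: 1895 + 476 = 2371
Selection 7: 2371 + 476 = 2847
Selection 8: 2847 + 476 = 3323
Selection 9: 3323 + 476 = 3799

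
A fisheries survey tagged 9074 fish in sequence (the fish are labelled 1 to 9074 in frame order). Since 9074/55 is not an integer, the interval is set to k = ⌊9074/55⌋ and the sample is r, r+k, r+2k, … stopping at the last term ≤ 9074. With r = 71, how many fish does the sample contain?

55

k = ⌊9074/55⌋ = 164
Achieved size = ⌊(9074 − 71)/164⌋ + 1 = ⌊9003/164⌋ + 1 = 54 + 1 = 55
(last selection: 71 + 54×164 = 8927 ≤ 9074; next would be 9091 > 9074)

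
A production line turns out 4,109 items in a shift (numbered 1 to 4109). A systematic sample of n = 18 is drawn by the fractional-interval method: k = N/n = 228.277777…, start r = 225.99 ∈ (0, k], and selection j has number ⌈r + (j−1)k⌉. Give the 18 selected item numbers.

226, 455, 683, 911, 1140, 1368, 1596, 1824, 2053, 2281, 2509, 2738, 2966, 3194, 3422, 3651, 3879, 4107

j=1: r + 0k = 225.99 → ⌈·⌉ = 226
j=2: r + 1k = 454.267777… → ⌈·⌉ = 455
j=3: r + 2k = 682.545555… → ⌈·⌉ = 683
j=4: r + 3k = 910.823333… → ⌈·⌉ = 911
j=5: r + 4k = 1139.101111… → ⌈·⌉ = 1140
j=6: r + 5k = 1367.378888… → ⌈·⌉ = 1368
j=7: r + 6k = 1595.656666… → ⌈·⌉ = 1596
j=8: r + 7k = 1823.934444… → ⌈·⌉ = 1824
j=9: r + 8k = 2052.212222… → ⌈·⌉ = 2053
j=10: r + 9k = 2280.49 → ⌈·⌉ = 2281
j=11: r + 10k = 2508.767777… → ⌈·⌉ = 2509
j=12: r + 11k = 2737.045555… → ⌈·⌉ = 2738
j=13: r + 12k = 2965.323333… → ⌈·⌉ = 2966
j=14: r + 13k = 3193.601111… → ⌈·⌉ = 3194
j=15: r + 14k = 3421.878888… → ⌈·⌉ = 3422
j=16: r + 15k = 3650.156666… → ⌈·⌉ = 3651
j=17: r + 16k = 3878.434444… → ⌈·⌉ = 3879
j=18: r + 17k = 4106.712222… → ⌈·⌉ = 4107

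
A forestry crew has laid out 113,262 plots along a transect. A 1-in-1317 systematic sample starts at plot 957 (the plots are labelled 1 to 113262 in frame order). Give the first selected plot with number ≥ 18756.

k = 1317
Steps past start: ⌈(18756 − 957)/1317⌉ = ⌈17799/1317⌉ = 14
Selected plot: 957 + 14×1317 = 19395

19395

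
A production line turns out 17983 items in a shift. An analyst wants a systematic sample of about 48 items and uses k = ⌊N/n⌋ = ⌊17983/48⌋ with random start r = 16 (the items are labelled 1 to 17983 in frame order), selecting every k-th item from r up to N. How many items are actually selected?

k = ⌊17983/48⌋ = 374
Achieved size = ⌊(17983 − 16)/374⌋ + 1 = ⌊17967/374⌋ + 1 = 48 + 1 = 49
(last selection: 16 + 48×374 = 17968 ≤ 17983; next would be 18342 > 17983)

49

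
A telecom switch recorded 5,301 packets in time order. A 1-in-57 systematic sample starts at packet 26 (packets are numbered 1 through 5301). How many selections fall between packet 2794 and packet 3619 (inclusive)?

15

k = 57
First selection ≥ 2794: 26 + ⌈(2794−26)/57⌉·57 = 26 + 49×57 = 2819
Last selection ≤ 3619: 26 + ⌊(3619−26)/57⌋·57 = 26 + 63×57 = 3617
Count = 63 − 49 + 1 = 15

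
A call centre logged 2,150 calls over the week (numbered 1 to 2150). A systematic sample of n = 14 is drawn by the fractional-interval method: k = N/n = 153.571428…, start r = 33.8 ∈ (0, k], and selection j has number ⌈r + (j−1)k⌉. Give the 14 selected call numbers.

34, 188, 341, 495, 649, 802, 956, 1109, 1263, 1416, 1570, 1724, 1877, 2031

j=1: r + 0k = 33.8 → ⌈·⌉ = 34
j=2: r + 1k = 187.371428… → ⌈·⌉ = 188
j=3: r + 2k = 340.942857… → ⌈·⌉ = 341
j=4: r + 3k = 494.514285… → ⌈·⌉ = 495
j=5: r + 4k = 648.085714… → ⌈·⌉ = 649
j=6: r + 5k = 801.657142… → ⌈·⌉ = 802
j=7: r + 6k = 955.228571… → ⌈·⌉ = 956
j=8: r + 7k = 1108.8 → ⌈·⌉ = 1109
j=9: r + 8k = 1262.371428… → ⌈·⌉ = 1263
j=10: r + 9k = 1415.942857… → ⌈·⌉ = 1416
j=11: r + 10k = 1569.514285… → ⌈·⌉ = 1570
j=12: r + 11k = 1723.085714… → ⌈·⌉ = 1724
j=13: r + 12k = 1876.657142… → ⌈·⌉ = 1877
j=14: r + 13k = 2030.228571… → ⌈·⌉ = 2031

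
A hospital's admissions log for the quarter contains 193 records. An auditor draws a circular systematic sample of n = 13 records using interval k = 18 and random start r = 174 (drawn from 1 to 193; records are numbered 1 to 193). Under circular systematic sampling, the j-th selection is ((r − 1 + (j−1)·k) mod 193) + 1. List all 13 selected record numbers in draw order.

174, 192, 17, 35, 53, 71, 89, 107, 125, 143, 161, 179, 4

Selection 1: 174
Selection 2: 174 + 18 = 192
Selection 3: 192 + 18 = 210 → 210 − 193 = 17
Selection 4: 17 + 18 = 35
Selection 5: 35 + 18 = 53
Selection 6: 53 + 18 = 71
Selection 7: 71 + 18 = 89
Selection 8: 89 + 18 = 107
Selection 9: 107 + 18 = 125
Selection 10: 125 + 18 = 143
Selection 11: 143 + 18 = 161
Selection 12: 161 + 18 = 179
Selection 13: 179 + 18 = 197 → 197 − 193 = 4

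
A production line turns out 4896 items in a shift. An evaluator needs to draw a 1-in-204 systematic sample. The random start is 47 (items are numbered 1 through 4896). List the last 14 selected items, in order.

11th selection = 47 + 10×204 = 2087
12th: 2087 + 204 = 2291
13th: 2291 + 204 = 2495
14th: 2495 + 204 = 2699
15th: 2699 + 204 = 2903
16th: 2903 + 204 = 3107
17th: 3107 + 204 = 3311
18th: 3311 + 204 = 3515
19th: 3515 + 204 = 3719
20th: 3719 + 204 = 3923
21st: 3923 + 204 = 4127
22nd: 4127 + 204 = 4331
23rd: 4331 + 204 = 4535
24th: 4535 + 204 = 4739

2087, 2291, 2495, 2699, 2903, 3107, 3311, 3515, 3719, 3923, 4127, 4331, 4535, 4739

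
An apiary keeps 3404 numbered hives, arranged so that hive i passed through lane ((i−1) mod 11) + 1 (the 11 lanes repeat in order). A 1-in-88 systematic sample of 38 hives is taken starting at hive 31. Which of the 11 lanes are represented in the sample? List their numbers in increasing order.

9

Consecutive selections differ by k = 88, so their lane numbers differ by 88 mod 11 = 0.
gcd(88, 11) = 11, so the sample visits 11/11 = 1 distinct residues mod 11.
Start 31 is lane 9; the lanes hit are 9.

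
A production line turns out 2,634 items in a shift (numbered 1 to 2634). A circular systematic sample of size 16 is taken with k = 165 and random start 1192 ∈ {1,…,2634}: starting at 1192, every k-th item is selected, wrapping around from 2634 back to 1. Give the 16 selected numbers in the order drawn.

1192, 1357, 1522, 1687, 1852, 2017, 2182, 2347, 2512, 43, 208, 373, 538, 703, 868, 1033

Selection 1: 1192
Selection 2: 1192 + 165 = 1357
Selection 3: 1357 + 165 = 1522
Selection 4: 1522 + 165 = 1687
Selection 5: 1687 + 165 = 1852
Selection 6: 1852 + 165 = 2017
Selection 7: 2017 + 165 = 2182
Selection 8: 2182 + 165 = 2347
Selection 9: 2347 + 165 = 2512
Selection 10: 2512 + 165 = 2677 → 2677 − 2634 = 43
Selection 11: 43 + 165 = 208
Selection 12: 208 + 165 = 373
Selection 13: 373 + 165 = 538
Selection 14: 538 + 165 = 703
Selection 15: 703 + 165 = 868
Selection 16: 868 + 165 = 1033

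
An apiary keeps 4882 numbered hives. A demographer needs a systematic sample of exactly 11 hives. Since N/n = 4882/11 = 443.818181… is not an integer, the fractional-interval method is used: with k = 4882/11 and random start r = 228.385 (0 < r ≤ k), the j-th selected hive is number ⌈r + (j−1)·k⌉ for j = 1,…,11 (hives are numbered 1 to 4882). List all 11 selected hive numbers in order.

j=1: r + 0k = 228.385 → ⌈·⌉ = 229
j=2: r + 1k = 672.203181… → ⌈·⌉ = 673
j=3: r + 2k = 1116.021363… → ⌈·⌉ = 1117
j=4: r + 3k = 1559.839545… → ⌈·⌉ = 1560
j=5: r + 4k = 2003.657727… → ⌈·⌉ = 2004
j=6: r + 5k = 2447.475909… → ⌈·⌉ = 2448
j=7: r + 6k = 2891.294090… → ⌈·⌉ = 2892
j=8: r + 7k = 3335.112272… → ⌈·⌉ = 3336
j=9: r + 8k = 3778.930454… → ⌈·⌉ = 3779
j=10: r + 9k = 4222.748636… → ⌈·⌉ = 4223
j=11: r + 10k = 4666.566818… → ⌈·⌉ = 4667

229, 673, 1117, 1560, 2004, 2448, 2892, 3336, 3779, 4223, 4667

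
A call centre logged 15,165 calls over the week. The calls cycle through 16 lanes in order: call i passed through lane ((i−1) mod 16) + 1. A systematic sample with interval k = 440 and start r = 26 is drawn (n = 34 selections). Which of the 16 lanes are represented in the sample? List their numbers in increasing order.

Consecutive selections differ by k = 440, so their lane numbers differ by 440 mod 16 = 8.
gcd(440, 16) = 8, so the sample visits 16/8 = 2 distinct residues mod 16.
Start 26 is lane 10; the lanes hit are 2, 10.

2, 10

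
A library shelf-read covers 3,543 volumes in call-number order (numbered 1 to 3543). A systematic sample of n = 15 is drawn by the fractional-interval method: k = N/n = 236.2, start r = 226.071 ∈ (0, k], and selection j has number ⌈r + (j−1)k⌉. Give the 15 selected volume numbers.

227, 463, 699, 935, 1171, 1408, 1644, 1880, 2116, 2352, 2589, 2825, 3061, 3297, 3533

j=1: r + 0k = 226.071 → ⌈·⌉ = 227
j=2: r + 1k = 462.271 → ⌈·⌉ = 463
j=3: r + 2k = 698.471 → ⌈·⌉ = 699
j=4: r + 3k = 934.671 → ⌈·⌉ = 935
j=5: r + 4k = 1170.871 → ⌈·⌉ = 1171
j=6: r + 5k = 1407.071 → ⌈·⌉ = 1408
j=7: r + 6k = 1643.271 → ⌈·⌉ = 1644
j=8: r + 7k = 1879.471 → ⌈·⌉ = 1880
j=9: r + 8k = 2115.671 → ⌈·⌉ = 2116
j=10: r + 9k = 2351.871 → ⌈·⌉ = 2352
j=11: r + 10k = 2588.071 → ⌈·⌉ = 2589
j=12: r + 11k = 2824.271 → ⌈·⌉ = 2825
j=13: r + 12k = 3060.471 → ⌈·⌉ = 3061
j=14: r + 13k = 3296.671 → ⌈·⌉ = 3297
j=15: r + 14k = 3532.871 → ⌈·⌉ = 3533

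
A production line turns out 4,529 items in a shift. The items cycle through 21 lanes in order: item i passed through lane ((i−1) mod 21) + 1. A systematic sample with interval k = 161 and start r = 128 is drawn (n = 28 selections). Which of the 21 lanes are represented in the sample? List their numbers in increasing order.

2, 9, 16

Consecutive selections differ by k = 161, so their lane numbers differ by 161 mod 21 = 14.
gcd(161, 21) = 7, so the sample visits 21/7 = 3 distinct residues mod 21.
Start 128 is lane 2; the lanes hit are 2, 9, 16.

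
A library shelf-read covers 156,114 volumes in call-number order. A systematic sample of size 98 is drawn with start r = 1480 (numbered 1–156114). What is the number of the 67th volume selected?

106618

k = 156114/98 = 1593
67th selection = r + (67−1)·k = 1480 + 66×1593 = 1480 + 105138 = 106618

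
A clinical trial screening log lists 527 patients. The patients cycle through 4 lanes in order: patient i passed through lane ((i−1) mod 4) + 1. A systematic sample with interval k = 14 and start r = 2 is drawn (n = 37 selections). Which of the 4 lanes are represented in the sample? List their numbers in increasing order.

Consecutive selections differ by k = 14, so their lane numbers differ by 14 mod 4 = 2.
gcd(14, 4) = 2, so the sample visits 4/2 = 2 distinct residues mod 4.
Start 2 is lane 2; the lanes hit are 2, 4.

2, 4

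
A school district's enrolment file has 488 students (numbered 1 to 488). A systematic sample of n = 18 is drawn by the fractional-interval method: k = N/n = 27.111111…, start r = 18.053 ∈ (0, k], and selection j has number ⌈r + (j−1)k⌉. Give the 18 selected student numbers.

j=1: r + 0k = 18.053 → ⌈·⌉ = 19
j=2: r + 1k = 45.164111… → ⌈·⌉ = 46
j=3: r + 2k = 72.275222… → ⌈·⌉ = 73
j=4: r + 3k = 99.386333… → ⌈·⌉ = 100
j=5: r + 4k = 126.497444… → ⌈·⌉ = 127
j=6: r + 5k = 153.608555… → ⌈·⌉ = 154
j=7: r + 6k = 180.719666… → ⌈·⌉ = 181
j=8: r + 7k = 207.830777… → ⌈·⌉ = 208
j=9: r + 8k = 234.941888… → ⌈·⌉ = 235
j=10: r + 9k = 262.053 → ⌈·⌉ = 263
j=11: r + 10k = 289.164111… → ⌈·⌉ = 290
j=12: r + 11k = 316.275222… → ⌈·⌉ = 317
j=13: r + 12k = 343.386333… → ⌈·⌉ = 344
j=14: r + 13k = 370.497444… → ⌈·⌉ = 371
j=15: r + 14k = 397.608555… → ⌈·⌉ = 398
j=16: r + 15k = 424.719666… → ⌈·⌉ = 425
j=17: r + 16k = 451.830777… → ⌈·⌉ = 452
j=18: r + 17k = 478.941888… → ⌈·⌉ = 479

19, 46, 73, 100, 127, 154, 181, 208, 235, 263, 290, 317, 344, 371, 398, 425, 452, 479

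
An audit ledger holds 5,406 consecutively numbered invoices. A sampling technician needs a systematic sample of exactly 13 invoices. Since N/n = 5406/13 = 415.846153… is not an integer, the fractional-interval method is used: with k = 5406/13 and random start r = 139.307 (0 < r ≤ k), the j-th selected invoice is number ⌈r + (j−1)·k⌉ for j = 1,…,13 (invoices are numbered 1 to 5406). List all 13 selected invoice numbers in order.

j=1: r + 0k = 139.307 → ⌈·⌉ = 140
j=2: r + 1k = 555.153153… → ⌈·⌉ = 556
j=3: r + 2k = 970.999307… → ⌈·⌉ = 971
j=4: r + 3k = 1386.845461… → ⌈·⌉ = 1387
j=5: r + 4k = 1802.691615… → ⌈·⌉ = 1803
j=6: r + 5k = 2218.537769… → ⌈·⌉ = 2219
j=7: r + 6k = 2634.383923… → ⌈·⌉ = 2635
j=8: r + 7k = 3050.230076… → ⌈·⌉ = 3051
j=9: r + 8k = 3466.076230… → ⌈·⌉ = 3467
j=10: r + 9k = 3881.922384… → ⌈·⌉ = 3882
j=11: r + 10k = 4297.768538… → ⌈·⌉ = 4298
j=12: r + 11k = 4713.614692… → ⌈·⌉ = 4714
j=13: r + 12k = 5129.460846… → ⌈·⌉ = 5130

140, 556, 971, 1387, 1803, 2219, 2635, 3051, 3467, 3882, 4298, 4714, 5130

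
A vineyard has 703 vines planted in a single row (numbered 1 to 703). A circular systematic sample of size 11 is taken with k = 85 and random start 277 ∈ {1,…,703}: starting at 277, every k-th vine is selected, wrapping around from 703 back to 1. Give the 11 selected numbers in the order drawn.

277, 362, 447, 532, 617, 702, 84, 169, 254, 339, 424

Selection 1: 277
Selection 2: 277 + 85 = 362
Selection 3: 362 + 85 = 447
Selection 4: 447 + 85 = 532
Selection 5: 532 + 85 = 617
Selection 6: 617 + 85 = 702
Selection 7: 702 + 85 = 787 → 787 − 703 = 84
Selection 8: 84 + 85 = 169
Selection 9: 169 + 85 = 254
Selection 10: 254 + 85 = 339
Selection 11: 339 + 85 = 424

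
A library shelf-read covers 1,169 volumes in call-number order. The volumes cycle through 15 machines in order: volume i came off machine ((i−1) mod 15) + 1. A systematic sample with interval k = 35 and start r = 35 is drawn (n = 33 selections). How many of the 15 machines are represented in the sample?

3

Consecutive selections differ by k = 35, so their machine numbers differ by 35 mod 15 = 5.
gcd(35, 15) = 5, so the sample visits 15/5 = 3 distinct residues mod 15.
Start 35 is machine 5; the machines hit are 5, 10, 15.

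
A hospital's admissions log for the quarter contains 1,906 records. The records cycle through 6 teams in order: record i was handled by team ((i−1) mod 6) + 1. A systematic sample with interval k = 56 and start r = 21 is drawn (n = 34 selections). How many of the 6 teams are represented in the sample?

3

Consecutive selections differ by k = 56, so their team numbers differ by 56 mod 6 = 2.
gcd(56, 6) = 2, so the sample visits 6/2 = 3 distinct residues mod 6.
Start 21 is team 3; the teams hit are 1, 3, 5.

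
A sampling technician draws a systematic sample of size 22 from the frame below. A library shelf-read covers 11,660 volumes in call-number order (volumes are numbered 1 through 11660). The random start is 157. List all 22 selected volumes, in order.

157, 687, 1217, 1747, 2277, 2807, 3337, 3867, 4397, 4927, 5457, 5987, 6517, 7047, 7577, 8107, 8637, 9167, 9697, 10227, 10757, 11287

k = N/n = 11660/22 = 530
volume 1: 157
volume 2: 157 + 530 = 687
volume 3: 687 + 530 = 1217
volume 4: 1217 + 530 = 1747
volume 5: 1747 + 530 = 2277
volume 6: 2277 + 530 = 2807
volume 7: 2807 + 530 = 3337
volume 8: 3337 + 530 = 3867
volume 9: 3867 + 530 = 4397
volume 10: 4397 + 530 = 4927
volume 11: 4927 + 530 = 5457
volume 12: 5457 + 530 = 5987
volume 13: 5987 + 530 = 6517
volume 14: 6517 + 530 = 7047
volume 15: 7047 + 530 = 7577
volume 16: 7577 + 530 = 8107
volume 17: 8107 + 530 = 8637
volume 18: 8637 + 530 = 9167
volume 19: 9167 + 530 = 9697
volume 20: 9697 + 530 = 10227
volume 21: 10227 + 530 = 10757
volume 22: 10757 + 530 = 11287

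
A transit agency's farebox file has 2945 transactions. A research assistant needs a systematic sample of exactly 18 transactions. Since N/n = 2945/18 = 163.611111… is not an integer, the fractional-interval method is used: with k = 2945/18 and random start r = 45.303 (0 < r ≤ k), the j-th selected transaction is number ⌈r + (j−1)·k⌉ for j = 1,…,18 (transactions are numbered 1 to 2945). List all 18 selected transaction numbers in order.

46, 209, 373, 537, 700, 864, 1027, 1191, 1355, 1518, 1682, 1846, 2009, 2173, 2336, 2500, 2664, 2827

j=1: r + 0k = 45.303 → ⌈·⌉ = 46
j=2: r + 1k = 208.914111… → ⌈·⌉ = 209
j=3: r + 2k = 372.525222… → ⌈·⌉ = 373
j=4: r + 3k = 536.136333… → ⌈·⌉ = 537
j=5: r + 4k = 699.747444… → ⌈·⌉ = 700
j=6: r + 5k = 863.358555… → ⌈·⌉ = 864
j=7: r + 6k = 1026.969666… → ⌈·⌉ = 1027
j=8: r + 7k = 1190.580777… → ⌈·⌉ = 1191
j=9: r + 8k = 1354.191888… → ⌈·⌉ = 1355
j=10: r + 9k = 1517.803 → ⌈·⌉ = 1518
j=11: r + 10k = 1681.414111… → ⌈·⌉ = 1682
j=12: r + 11k = 1845.025222… → ⌈·⌉ = 1846
j=13: r + 12k = 2008.636333… → ⌈·⌉ = 2009
j=14: r + 13k = 2172.247444… → ⌈·⌉ = 2173
j=15: r + 14k = 2335.858555… → ⌈·⌉ = 2336
j=16: r + 15k = 2499.469666… → ⌈·⌉ = 2500
j=17: r + 16k = 2663.080777… → ⌈·⌉ = 2664
j=18: r + 17k = 2826.691888… → ⌈·⌉ = 2827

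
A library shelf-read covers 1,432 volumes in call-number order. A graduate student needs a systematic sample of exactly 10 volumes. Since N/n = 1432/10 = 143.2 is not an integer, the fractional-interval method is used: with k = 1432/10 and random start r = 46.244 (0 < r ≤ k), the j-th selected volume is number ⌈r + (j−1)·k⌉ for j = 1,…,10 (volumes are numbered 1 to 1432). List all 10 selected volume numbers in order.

j=1: r + 0k = 46.244 → ⌈·⌉ = 47
j=2: r + 1k = 189.444 → ⌈·⌉ = 190
j=3: r + 2k = 332.644 → ⌈·⌉ = 333
j=4: r + 3k = 475.844 → ⌈·⌉ = 476
j=5: r + 4k = 619.044 → ⌈·⌉ = 620
j=6: r + 5k = 762.244 → ⌈·⌉ = 763
j=7: r + 6k = 905.444 → ⌈·⌉ = 906
j=8: r + 7k = 1048.644 → ⌈·⌉ = 1049
j=9: r + 8k = 1191.844 → ⌈·⌉ = 1192
j=10: r + 9k = 1335.044 → ⌈·⌉ = 1336

47, 190, 333, 476, 620, 763, 906, 1049, 1192, 1336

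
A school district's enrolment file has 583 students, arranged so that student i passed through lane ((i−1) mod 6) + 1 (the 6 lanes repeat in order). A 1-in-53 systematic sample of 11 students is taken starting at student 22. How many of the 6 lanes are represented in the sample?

6

Consecutive selections differ by k = 53, so their lane numbers differ by 53 mod 6 = 5.
gcd(53, 6) = 1, so the sample visits 6/1 = 6 distinct residues mod 6.
Start 22 is lane 4; the lanes hit are 1, 2, 3, 4, 5, 6.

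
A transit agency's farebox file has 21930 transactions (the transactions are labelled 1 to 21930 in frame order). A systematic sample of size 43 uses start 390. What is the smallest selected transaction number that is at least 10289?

10590

k = 21930/43 = 510
Steps past start: ⌈(10289 − 390)/510⌉ = ⌈9899/510⌉ = 20
Selected transaction: 390 + 20×510 = 10590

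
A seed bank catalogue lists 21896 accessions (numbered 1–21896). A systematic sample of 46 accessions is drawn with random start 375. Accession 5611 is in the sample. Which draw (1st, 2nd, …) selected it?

k = 21896/46 = 476
position = (5611 − 375)/476 + 1 = 5236/476 + 1 = 11 + 1 = 12

12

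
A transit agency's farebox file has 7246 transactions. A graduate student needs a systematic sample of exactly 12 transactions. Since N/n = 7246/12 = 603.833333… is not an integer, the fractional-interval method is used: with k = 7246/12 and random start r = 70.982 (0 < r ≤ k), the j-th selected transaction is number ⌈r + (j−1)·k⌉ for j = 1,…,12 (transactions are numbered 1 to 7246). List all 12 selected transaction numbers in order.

j=1: r + 0k = 70.982 → ⌈·⌉ = 71
j=2: r + 1k = 674.815333… → ⌈·⌉ = 675
j=3: r + 2k = 1278.648666… → ⌈·⌉ = 1279
j=4: r + 3k = 1882.482 → ⌈·⌉ = 1883
j=5: r + 4k = 2486.315333… → ⌈·⌉ = 2487
j=6: r + 5k = 3090.148666… → ⌈·⌉ = 3091
j=7: r + 6k = 3693.982 → ⌈·⌉ = 3694
j=8: r + 7k = 4297.815333… → ⌈·⌉ = 4298
j=9: r + 8k = 4901.648666… → ⌈·⌉ = 4902
j=10: r + 9k = 5505.482 → ⌈·⌉ = 5506
j=11: r + 10k = 6109.315333… → ⌈·⌉ = 6110
j=12: r + 11k = 6713.148666… → ⌈·⌉ = 6714

71, 675, 1279, 1883, 2487, 3091, 3694, 4298, 4902, 5506, 6110, 6714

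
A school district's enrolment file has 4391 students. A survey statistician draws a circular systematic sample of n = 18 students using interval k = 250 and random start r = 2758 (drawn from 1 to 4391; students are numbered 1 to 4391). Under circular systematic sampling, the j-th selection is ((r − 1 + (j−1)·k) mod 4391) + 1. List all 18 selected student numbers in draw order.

2758, 3008, 3258, 3508, 3758, 4008, 4258, 117, 367, 617, 867, 1117, 1367, 1617, 1867, 2117, 2367, 2617

Selection 1: 2758
Selection 2: 2758 + 250 = 3008
Selection 3: 3008 + 250 = 3258
Selection 4: 3258 + 250 = 3508
Selection 5: 3508 + 250 = 3758
Selection 6: 3758 + 250 = 4008
Selection 7: 4008 + 250 = 4258
Selection 8: 4258 + 250 = 4508 → 4508 − 4391 = 117
Selection 9: 117 + 250 = 367
Selection 10: 367 + 250 = 617
Selection 11: 617 + 250 = 867
Selection 12: 867 + 250 = 1117
Selection 13: 1117 + 250 = 1367
Selection 14: 1367 + 250 = 1617
Selection 15: 1617 + 250 = 1867
Selection 16: 1867 + 250 = 2117
Selection 17: 2117 + 250 = 2367
Selection 18: 2367 + 250 = 2617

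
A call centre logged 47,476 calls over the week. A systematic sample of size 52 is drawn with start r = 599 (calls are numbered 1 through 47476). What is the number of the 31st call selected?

27989

k = 47476/52 = 913
31st selection = r + (31−1)·k = 599 + 30×913 = 599 + 27390 = 27989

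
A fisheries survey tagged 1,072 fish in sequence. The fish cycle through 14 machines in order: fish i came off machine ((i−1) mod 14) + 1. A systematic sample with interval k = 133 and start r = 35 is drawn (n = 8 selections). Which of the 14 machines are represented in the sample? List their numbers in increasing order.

Consecutive selections differ by k = 133, so their machine numbers differ by 133 mod 14 = 7.
gcd(133, 14) = 7, so the sample visits 14/7 = 2 distinct residues mod 14.
Start 35 is machine 7; the machines hit are 7, 14.

7, 14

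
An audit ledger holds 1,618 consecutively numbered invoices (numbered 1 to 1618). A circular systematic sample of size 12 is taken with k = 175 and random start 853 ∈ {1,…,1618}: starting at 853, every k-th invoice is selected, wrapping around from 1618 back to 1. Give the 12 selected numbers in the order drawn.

853, 1028, 1203, 1378, 1553, 110, 285, 460, 635, 810, 985, 1160

Selection 1: 853
Selection 2: 853 + 175 = 1028
Selection 3: 1028 + 175 = 1203
Selection 4: 1203 + 175 = 1378
Selection 5: 1378 + 175 = 1553
Selection 6: 1553 + 175 = 1728 → 1728 − 1618 = 110
Selection 7: 110 + 175 = 285
Selection 8: 285 + 175 = 460
Selection 9: 460 + 175 = 635
Selection 10: 635 + 175 = 810
Selection 11: 810 + 175 = 985
Selection 12: 985 + 175 = 1160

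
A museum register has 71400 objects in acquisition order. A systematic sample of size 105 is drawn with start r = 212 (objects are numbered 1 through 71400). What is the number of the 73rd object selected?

49172

k = 71400/105 = 680
73rd selection = r + (73−1)·k = 212 + 72×680 = 212 + 48960 = 49172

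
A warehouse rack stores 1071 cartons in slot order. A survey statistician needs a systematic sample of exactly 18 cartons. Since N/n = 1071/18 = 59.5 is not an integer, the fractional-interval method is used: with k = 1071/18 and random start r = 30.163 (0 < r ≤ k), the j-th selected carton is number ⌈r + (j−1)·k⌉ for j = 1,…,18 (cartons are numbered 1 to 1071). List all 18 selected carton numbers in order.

j=1: r + 0k = 30.163 → ⌈·⌉ = 31
j=2: r + 1k = 89.663 → ⌈·⌉ = 90
j=3: r + 2k = 149.163 → ⌈·⌉ = 150
j=4: r + 3k = 208.663 → ⌈·⌉ = 209
j=5: r + 4k = 268.163 → ⌈·⌉ = 269
j=6: r + 5k = 327.663 → ⌈·⌉ = 328
j=7: r + 6k = 387.163 → ⌈·⌉ = 388
j=8: r + 7k = 446.663 → ⌈·⌉ = 447
j=9: r + 8k = 506.163 → ⌈·⌉ = 507
j=10: r + 9k = 565.663 → ⌈·⌉ = 566
j=11: r + 10k = 625.163 → ⌈·⌉ = 626
j=12: r + 11k = 684.663 → ⌈·⌉ = 685
j=13: r + 12k = 744.163 → ⌈·⌉ = 745
j=14: r + 13k = 803.663 → ⌈·⌉ = 804
j=15: r + 14k = 863.163 → ⌈·⌉ = 864
j=16: r + 15k = 922.663 → ⌈·⌉ = 923
j=17: r + 16k = 982.163 → ⌈·⌉ = 983
j=18: r + 17k = 1041.663 → ⌈·⌉ = 1042

31, 90, 150, 209, 269, 328, 388, 447, 507, 566, 626, 685, 745, 804, 864, 923, 983, 1042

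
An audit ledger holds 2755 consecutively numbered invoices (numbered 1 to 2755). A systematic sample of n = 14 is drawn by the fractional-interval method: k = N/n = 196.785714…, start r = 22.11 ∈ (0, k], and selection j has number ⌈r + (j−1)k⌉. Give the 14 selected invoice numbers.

j=1: r + 0k = 22.11 → ⌈·⌉ = 23
j=2: r + 1k = 218.895714… → ⌈·⌉ = 219
j=3: r + 2k = 415.681428… → ⌈·⌉ = 416
j=4: r + 3k = 612.467142… → ⌈·⌉ = 613
j=5: r + 4k = 809.252857… → ⌈·⌉ = 810
j=6: r + 5k = 1006.038571… → ⌈·⌉ = 1007
j=7: r + 6k = 1202.824285… → ⌈·⌉ = 1203
j=8: r + 7k = 1399.61 → ⌈·⌉ = 1400
j=9: r + 8k = 1596.395714… → ⌈·⌉ = 1597
j=10: r + 9k = 1793.181428… → ⌈·⌉ = 1794
j=11: r + 10k = 1989.967142… → ⌈·⌉ = 1990
j=12: r + 11k = 2186.752857… → ⌈·⌉ = 2187
j=13: r + 12k = 2383.538571… → ⌈·⌉ = 2384
j=14: r + 13k = 2580.324285… → ⌈·⌉ = 2581

23, 219, 416, 613, 810, 1007, 1203, 1400, 1597, 1794, 1990, 2187, 2384, 2581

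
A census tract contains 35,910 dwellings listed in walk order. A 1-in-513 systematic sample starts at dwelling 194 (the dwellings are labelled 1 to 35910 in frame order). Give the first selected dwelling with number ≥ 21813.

k = 513
Steps past start: ⌈(21813 − 194)/513⌉ = ⌈21619/513⌉ = 43
Selected dwelling: 194 + 43×513 = 22253

22253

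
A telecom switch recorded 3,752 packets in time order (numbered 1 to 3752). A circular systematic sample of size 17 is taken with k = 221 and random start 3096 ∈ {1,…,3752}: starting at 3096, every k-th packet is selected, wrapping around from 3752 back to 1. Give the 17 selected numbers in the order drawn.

Selection 1: 3096
Selection 2: 3096 + 221 = 3317
Selection 3: 3317 + 221 = 3538
Selection 4: 3538 + 221 = 3759 → 3759 − 3752 = 7
Selection 5: 7 + 221 = 228
Selection 6: 228 + 221 = 449
Selection 7: 449 + 221 = 670
Selection 8: 670 + 221 = 891
Selection 9: 891 + 221 = 1112
Selection 10: 1112 + 221 = 1333
Selection 11: 1333 + 221 = 1554
Selection 12: 1554 + 221 = 1775
Selection 13: 1775 + 221 = 1996
Selection 14: 1996 + 221 = 2217
Selection 15: 2217 + 221 = 2438
Selection 16: 2438 + 221 = 2659
Selection 17: 2659 + 221 = 2880

3096, 3317, 3538, 7, 228, 449, 670, 891, 1112, 1333, 1554, 1775, 1996, 2217, 2438, 2659, 2880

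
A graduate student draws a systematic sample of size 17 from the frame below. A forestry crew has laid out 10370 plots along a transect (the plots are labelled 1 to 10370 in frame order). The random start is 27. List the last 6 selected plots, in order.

6737, 7347, 7957, 8567, 9177, 9787

k = N/n = 10370/17 = 610
12th selection = 27 + 11×610 = 6737
13th: 6737 + 610 = 7347
14th: 7347 + 610 = 7957
15th: 7957 + 610 = 8567
16th: 8567 + 610 = 9177
17th: 9177 + 610 = 9787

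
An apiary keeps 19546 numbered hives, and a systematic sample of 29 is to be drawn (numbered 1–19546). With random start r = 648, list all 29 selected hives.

648, 1322, 1996, 2670, 3344, 4018, 4692, 5366, 6040, 6714, 7388, 8062, 8736, 9410, 10084, 10758, 11432, 12106, 12780, 13454, 14128, 14802, 15476, 16150, 16824, 17498, 18172, 18846, 19520

k = N/n = 19546/29 = 674
hive 1: 648
hive 2: 648 + 674 = 1322
hive 3: 1322 + 674 = 1996
hive 4: 1996 + 674 = 2670
hive 5: 2670 + 674 = 3344
hive 6: 3344 + 674 = 4018
hive 7: 4018 + 674 = 4692
hive 8: 4692 + 674 = 5366
hive 9: 5366 + 674 = 6040
hive 10: 6040 + 674 = 6714
hive 11: 6714 + 674 = 7388
hive 12: 7388 + 674 = 8062
hive 13: 8062 + 674 = 8736
hive 14: 8736 + 674 = 9410
hive 15: 9410 + 674 = 10084
hive 16: 10084 + 674 = 10758
hive 17: 10758 + 674 = 11432
hive 18: 11432 + 674 = 12106
hive 19: 12106 + 674 = 12780
hive 20: 12780 + 674 = 13454
hive 21: 13454 + 674 = 14128
hive 22: 14128 + 674 = 14802
hive 23: 14802 + 674 = 15476
hive 24: 15476 + 674 = 16150
hive 25: 16150 + 674 = 16824
hive 26: 16824 + 674 = 17498
hive 27: 17498 + 674 = 18172
hive 28: 18172 + 674 = 18846
hive 29: 18846 + 674 = 19520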